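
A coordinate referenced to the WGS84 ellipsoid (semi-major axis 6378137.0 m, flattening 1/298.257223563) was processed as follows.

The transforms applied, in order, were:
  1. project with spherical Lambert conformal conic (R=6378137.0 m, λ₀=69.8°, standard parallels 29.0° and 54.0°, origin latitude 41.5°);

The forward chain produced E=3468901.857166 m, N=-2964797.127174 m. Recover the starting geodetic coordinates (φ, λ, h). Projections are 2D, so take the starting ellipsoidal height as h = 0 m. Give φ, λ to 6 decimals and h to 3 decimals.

φ=10.352270°, λ=98.583514°, h=0.000 m

start: E=3468901.8572, N=-2964797.1272 m
→ lcc⁻¹: φ=10.35227000°, λ=98.58351400°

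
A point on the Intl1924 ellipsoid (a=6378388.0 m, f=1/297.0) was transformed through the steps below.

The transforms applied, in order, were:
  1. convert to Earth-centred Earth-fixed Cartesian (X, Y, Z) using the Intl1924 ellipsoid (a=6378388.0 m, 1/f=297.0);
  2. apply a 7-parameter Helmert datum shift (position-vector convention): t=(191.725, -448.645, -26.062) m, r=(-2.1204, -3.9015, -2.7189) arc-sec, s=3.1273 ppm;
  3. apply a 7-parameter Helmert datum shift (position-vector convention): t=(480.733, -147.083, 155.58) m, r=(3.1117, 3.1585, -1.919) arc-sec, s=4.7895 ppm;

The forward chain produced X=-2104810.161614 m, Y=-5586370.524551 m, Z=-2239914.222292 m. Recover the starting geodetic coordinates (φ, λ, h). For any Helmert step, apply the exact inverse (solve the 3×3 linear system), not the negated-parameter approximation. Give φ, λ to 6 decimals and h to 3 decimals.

start: X=-2104810.1616, Y=-5586370.5246, Z=-2239914.2223 m
→ Helmert⁻¹: X=-2105194.5384, Y=-5586250.0649, Z=-2240007.0362
→ Helmert⁻¹: X=-2105348.4191, Y=-5585788.6763, Z=-2239991.5683
→ geod (Bowring, a=6378388.000): φ=-20.69588700°, λ=-110.65200700°, h=95.2470 m

φ=-20.695887°, λ=-110.652007°, h=95.247 m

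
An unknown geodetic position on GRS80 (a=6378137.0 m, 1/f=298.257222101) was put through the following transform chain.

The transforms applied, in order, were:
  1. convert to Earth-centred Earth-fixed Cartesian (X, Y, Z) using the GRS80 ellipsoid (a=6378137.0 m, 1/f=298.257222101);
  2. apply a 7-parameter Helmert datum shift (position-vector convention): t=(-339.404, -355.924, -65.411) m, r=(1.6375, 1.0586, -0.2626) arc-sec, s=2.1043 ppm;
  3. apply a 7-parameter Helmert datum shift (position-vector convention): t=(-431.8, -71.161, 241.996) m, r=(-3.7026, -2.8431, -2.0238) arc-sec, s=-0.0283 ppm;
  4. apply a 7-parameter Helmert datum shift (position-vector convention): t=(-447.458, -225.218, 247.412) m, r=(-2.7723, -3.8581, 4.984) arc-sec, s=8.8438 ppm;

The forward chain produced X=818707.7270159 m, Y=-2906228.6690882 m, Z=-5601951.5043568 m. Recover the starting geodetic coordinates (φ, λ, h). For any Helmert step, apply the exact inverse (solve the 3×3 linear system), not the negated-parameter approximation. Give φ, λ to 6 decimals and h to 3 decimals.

φ=-61.842413°, λ=-74.244303°, h=2445.301 m

start: X=818707.7270, Y=-2906228.6691, Z=-5601951.5044 m
→ Helmert⁻¹: X=818972.9375, Y=-2905922.2438, Z=-5602203.7476
→ Helmert⁻¹: X=819356.0474, Y=-2905742.5567, Z=-5602509.3561
→ Helmert⁻¹: X=819726.1783, Y=-2905423.9518, Z=-5602404.8833
→ geod (Bowring, a=6378137.000): φ=-61.84241300°, λ=-74.24430300°, h=2445.3010 m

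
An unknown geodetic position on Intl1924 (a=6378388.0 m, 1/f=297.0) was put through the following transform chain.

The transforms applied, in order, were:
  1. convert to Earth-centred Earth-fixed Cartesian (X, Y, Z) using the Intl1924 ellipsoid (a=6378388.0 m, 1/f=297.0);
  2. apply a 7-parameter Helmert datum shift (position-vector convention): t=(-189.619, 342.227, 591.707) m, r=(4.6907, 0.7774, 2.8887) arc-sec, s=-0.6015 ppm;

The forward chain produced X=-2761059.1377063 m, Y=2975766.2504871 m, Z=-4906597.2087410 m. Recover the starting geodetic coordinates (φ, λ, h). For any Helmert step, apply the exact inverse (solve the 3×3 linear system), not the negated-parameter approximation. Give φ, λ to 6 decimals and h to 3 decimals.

start: X=-2761059.1377, Y=2975766.2505, Z=-4906597.2087 m
→ Helmert⁻¹: X=-2760811.0149, Y=2975352.8809, Z=-4907269.9357
→ geod (Bowring, a=6378388.000): φ=-50.59467100°, λ=132.85804300°, h=2757.3470 m

φ=-50.594671°, λ=132.858043°, h=2757.347 m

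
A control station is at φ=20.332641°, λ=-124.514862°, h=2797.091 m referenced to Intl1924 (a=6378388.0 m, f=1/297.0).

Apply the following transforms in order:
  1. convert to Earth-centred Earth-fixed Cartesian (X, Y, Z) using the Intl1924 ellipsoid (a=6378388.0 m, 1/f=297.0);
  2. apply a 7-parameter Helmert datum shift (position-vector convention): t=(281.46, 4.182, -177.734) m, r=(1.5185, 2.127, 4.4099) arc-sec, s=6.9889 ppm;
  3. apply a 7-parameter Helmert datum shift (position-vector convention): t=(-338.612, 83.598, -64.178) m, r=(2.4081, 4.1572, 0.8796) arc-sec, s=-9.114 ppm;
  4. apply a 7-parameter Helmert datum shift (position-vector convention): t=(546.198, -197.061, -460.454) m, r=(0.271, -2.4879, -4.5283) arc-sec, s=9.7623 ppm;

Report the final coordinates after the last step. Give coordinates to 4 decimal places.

X=-3391270.7073 m, Y=-4932551.8114 m, Z=2202540.7751 m

start: φ=20.332641°, λ=-124.514862°, h=2797.091 m
→ ECEF (a=6378388.000, f=1/297.0): X=-3391792.5991, Y=-4932347.5083, Z=2203264.2733
→ Helmert 7p (PV): X=-3391406.6705, Y=-4932466.5346, Z=2203100.6023
→ Helmert 7p (PV): X=-3391648.9369, Y=-4932378.1649, Z=2203027.1123
→ Helmert 7p (PV): X=-3391270.7073, Y=-4932551.8114, Z=2202540.7751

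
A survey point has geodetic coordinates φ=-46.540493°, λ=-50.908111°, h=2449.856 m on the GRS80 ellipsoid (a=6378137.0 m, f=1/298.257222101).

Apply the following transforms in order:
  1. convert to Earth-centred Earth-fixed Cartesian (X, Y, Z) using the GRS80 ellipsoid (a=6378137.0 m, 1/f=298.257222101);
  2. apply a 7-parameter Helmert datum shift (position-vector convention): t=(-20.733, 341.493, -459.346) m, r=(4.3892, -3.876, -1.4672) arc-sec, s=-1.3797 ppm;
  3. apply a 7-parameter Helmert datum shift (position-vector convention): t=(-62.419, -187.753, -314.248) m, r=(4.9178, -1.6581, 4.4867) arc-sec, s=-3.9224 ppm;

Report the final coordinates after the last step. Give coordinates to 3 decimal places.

start: φ=-46.540493°, λ=-50.908111°, h=2449.856 m
→ ECEF (a=6378137.000, f=1/298.257222101): X=2772340.8774, Y=-3412351.5589, Z=-4608555.9628
→ Helmert 7p (PV): X=2772378.6477, Y=-3411927.0106, Z=-4609029.4671
→ Helmert 7p (PV): X=2772416.6212, Y=-3411931.1869, Z=-4609384.6979

X=2772416.621 m, Y=-3411931.187 m, Z=-4609384.698 m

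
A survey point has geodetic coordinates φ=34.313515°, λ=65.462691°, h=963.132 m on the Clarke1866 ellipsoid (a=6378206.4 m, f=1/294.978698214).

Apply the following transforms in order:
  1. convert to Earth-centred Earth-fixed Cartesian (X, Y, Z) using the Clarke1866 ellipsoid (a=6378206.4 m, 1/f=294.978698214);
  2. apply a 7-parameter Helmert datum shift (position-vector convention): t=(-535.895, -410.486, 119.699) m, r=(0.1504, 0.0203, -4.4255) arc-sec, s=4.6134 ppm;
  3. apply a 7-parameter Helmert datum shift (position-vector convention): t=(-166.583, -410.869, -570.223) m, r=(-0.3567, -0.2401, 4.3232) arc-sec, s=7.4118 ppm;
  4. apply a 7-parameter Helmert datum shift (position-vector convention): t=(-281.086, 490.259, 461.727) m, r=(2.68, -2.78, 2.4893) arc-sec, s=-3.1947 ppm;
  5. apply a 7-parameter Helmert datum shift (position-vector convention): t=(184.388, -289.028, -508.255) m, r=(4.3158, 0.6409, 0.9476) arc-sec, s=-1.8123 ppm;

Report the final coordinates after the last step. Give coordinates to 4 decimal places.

start: φ=34.313515°, λ=65.462691°, h=963.132 m
→ ECEF (a=6378206.400, f=1/294.978698214): X=2190485.8018, Y=4798299.9819, Z=3575581.1916
→ Helmert 7p (PV): X=2190063.3144, Y=4797862.0272, Z=3575720.6694
→ Helmert 7p (PV): X=2189808.2400, Y=4797538.8055, Z=3575171.2011
→ Helmert 7p (PV): X=2189414.0741, Y=4797993.7133, Z=3575713.3545
→ Helmert 7p (PV): X=2189583.5622, Y=4797631.2317, Z=3575292.2074

X=2189583.5622 m, Y=4797631.2317 m, Z=3575292.2074 m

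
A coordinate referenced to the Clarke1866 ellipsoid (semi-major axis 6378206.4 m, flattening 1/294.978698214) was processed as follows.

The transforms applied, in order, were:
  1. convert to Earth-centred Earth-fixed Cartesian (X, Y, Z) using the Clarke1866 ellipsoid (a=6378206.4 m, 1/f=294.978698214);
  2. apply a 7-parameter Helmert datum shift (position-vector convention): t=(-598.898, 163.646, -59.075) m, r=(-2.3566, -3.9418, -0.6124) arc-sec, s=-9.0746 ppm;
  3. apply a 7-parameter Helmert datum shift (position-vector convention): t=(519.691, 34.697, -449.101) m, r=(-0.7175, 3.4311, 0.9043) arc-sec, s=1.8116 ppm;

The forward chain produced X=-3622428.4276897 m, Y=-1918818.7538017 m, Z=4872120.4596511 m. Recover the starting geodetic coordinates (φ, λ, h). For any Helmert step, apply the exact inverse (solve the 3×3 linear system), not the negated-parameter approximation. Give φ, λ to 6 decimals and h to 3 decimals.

φ=50.117821°, λ=-152.085741°, h=2145.125 m

start: X=-3622428.4277, Y=-1918818.7538, Z=4872120.4597 m
→ Helmert⁻¹: X=-3623031.0192, Y=-1918851.0398, Z=4872493.7916
→ Helmert⁻¹: X=-3622366.1777, Y=-1919098.5256, Z=4872644.3824
→ geod (Bowring, a=6378206.400): φ=50.11782100°, λ=-152.08574100°, h=2145.1250 m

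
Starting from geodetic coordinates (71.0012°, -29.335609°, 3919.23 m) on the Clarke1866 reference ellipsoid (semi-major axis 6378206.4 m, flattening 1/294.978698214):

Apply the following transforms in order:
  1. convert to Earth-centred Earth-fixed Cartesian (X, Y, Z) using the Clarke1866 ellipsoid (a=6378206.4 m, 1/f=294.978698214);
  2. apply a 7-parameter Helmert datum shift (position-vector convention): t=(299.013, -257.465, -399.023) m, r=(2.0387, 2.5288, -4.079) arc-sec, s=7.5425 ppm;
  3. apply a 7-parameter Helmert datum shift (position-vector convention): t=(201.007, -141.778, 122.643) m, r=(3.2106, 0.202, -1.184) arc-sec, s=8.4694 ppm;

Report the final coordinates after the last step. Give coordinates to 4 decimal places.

X=1817342.2519 m, Y=-1021618.0819 m, Z=6011617.6922 m

start: φ=71.001200°, λ=-29.335609°, h=3919.230 m
→ ECEF (a=6378206.400, f=1/294.978698214): X=1816759.6001, Y=-1021003.1365, Z=6011847.8572
→ Helmert 7p (PV): X=1817125.8306, Y=-1021363.6510, Z=6011461.8134
→ Helmert 7p (PV): X=1817342.2519, Y=-1021618.0819, Z=6011617.6922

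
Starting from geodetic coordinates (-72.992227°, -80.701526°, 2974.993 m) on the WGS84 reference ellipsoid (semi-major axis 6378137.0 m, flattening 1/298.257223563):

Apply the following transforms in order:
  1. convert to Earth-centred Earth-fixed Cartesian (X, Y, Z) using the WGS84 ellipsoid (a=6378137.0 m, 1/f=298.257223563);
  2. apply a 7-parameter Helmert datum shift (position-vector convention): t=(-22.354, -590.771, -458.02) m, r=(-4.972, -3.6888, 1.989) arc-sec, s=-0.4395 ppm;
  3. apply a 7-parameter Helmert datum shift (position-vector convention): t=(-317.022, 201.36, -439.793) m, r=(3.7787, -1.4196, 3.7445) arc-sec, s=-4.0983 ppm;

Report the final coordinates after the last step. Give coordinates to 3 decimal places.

X=302370.072 m, Y=-1848027.920 m, Z=-6080685.434 m

start: φ=-72.992227°, λ=-80.701526°, h=2974.993 m
→ ECEF (a=6378137.000, f=1/298.257223563): X=302508.8729, Y=-1847620.1406, Z=-6079833.3806
→ Helmert 7p (PV): X=302612.9329, Y=-1848353.7364, Z=-6080238.7817
→ Helmert 7p (PV): X=302370.0719, Y=-1848027.9203, Z=-6080685.4344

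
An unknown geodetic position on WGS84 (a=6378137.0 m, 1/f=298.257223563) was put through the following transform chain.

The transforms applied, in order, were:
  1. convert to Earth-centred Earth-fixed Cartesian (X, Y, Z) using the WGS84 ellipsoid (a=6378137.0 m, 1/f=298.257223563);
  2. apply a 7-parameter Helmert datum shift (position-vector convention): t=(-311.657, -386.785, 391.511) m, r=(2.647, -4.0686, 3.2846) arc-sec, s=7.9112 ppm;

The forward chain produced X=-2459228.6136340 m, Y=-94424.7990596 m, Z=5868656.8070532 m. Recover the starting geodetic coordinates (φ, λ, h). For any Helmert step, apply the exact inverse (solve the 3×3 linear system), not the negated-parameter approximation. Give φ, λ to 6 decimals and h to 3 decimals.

φ=67.388446°, λ=-177.812428°, h=3318.672 m

start: X=-2459228.6136, Y=-94424.7991, Z=5868656.8071 m
→ Helmert⁻¹: X=-2458783.2471, Y=-93922.8084, Z=5868268.5765
→ geod (Bowring, a=6378137.000): φ=67.38844600°, λ=-177.81242800°, h=3318.6720 m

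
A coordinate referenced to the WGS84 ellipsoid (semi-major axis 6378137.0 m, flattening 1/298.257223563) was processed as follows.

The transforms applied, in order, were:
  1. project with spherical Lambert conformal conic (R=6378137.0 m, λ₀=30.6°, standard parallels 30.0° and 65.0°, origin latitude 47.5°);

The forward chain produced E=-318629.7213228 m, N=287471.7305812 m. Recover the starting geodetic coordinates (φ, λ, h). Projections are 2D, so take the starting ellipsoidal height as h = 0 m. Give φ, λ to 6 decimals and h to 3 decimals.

start: E=-318629.7213, N=287471.7306 m
→ lcc⁻¹: φ=50.11721500°, λ=25.91524700°

φ=50.117215°, λ=25.915247°, h=0.000 m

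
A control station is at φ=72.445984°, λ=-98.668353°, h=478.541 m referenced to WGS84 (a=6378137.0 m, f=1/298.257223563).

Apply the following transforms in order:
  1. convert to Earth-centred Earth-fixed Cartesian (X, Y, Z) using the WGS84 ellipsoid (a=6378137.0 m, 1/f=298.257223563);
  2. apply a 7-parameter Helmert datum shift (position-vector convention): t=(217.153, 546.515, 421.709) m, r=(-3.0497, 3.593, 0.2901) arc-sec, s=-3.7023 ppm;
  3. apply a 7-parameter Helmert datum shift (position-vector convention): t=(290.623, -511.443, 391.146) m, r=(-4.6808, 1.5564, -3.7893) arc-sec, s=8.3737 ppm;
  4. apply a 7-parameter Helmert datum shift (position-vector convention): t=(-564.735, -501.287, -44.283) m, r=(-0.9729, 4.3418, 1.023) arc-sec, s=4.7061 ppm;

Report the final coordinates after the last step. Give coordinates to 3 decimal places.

X=-290638.252 m, Y=-1907883.530 m, Z=6060256.204 m

start: φ=72.445984°, λ=-98.668353°, h=478.541 m
→ ECEF (a=6378137.000, f=1/298.257223563): X=-290834.5219, Y=-1907658.6117, Z=6059336.9568
→ Helmert 7p (PV): X=-290508.0598, Y=-1907015.8539, Z=6059769.5038
→ Helmert 7p (PV): X=-290209.1783, Y=-1907400.4122, Z=6060256.8611
→ Helmert 7p (PV): X=-290638.2522, Y=-1907883.5301, Z=6060256.2039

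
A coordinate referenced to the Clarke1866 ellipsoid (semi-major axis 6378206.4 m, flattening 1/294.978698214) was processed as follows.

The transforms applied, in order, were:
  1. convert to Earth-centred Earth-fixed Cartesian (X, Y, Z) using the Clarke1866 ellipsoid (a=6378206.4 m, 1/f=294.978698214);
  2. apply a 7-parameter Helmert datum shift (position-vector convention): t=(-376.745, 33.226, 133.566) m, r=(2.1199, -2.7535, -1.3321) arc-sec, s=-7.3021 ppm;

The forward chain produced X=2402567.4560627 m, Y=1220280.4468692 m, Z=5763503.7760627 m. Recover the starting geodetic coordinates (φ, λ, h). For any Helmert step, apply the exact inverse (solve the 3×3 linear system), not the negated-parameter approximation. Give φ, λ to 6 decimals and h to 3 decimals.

start: X=2402567.4561, Y=1220280.4469, Z=5763503.7761 m
→ Helmert⁻¹: X=2403030.8038, Y=1220330.8839, Z=5763367.6742
→ geod (Bowring, a=6378206.400): φ=65.08663600°, λ=26.92282200°, h=1955.3830 m

φ=65.086636°, λ=26.922822°, h=1955.383 m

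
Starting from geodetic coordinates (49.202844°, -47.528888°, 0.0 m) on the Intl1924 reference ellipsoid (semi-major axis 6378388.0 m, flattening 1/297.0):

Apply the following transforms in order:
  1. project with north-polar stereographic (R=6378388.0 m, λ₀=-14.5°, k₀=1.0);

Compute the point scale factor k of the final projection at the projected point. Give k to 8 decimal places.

1.13828612

start: φ=49.202844°, λ=-47.528888°, h=0.000 m
→ into stereo (λ₀=-14.5°): φ=49.20284400°, λ−λ₀=-33.02888800°
scale k = 1.13828612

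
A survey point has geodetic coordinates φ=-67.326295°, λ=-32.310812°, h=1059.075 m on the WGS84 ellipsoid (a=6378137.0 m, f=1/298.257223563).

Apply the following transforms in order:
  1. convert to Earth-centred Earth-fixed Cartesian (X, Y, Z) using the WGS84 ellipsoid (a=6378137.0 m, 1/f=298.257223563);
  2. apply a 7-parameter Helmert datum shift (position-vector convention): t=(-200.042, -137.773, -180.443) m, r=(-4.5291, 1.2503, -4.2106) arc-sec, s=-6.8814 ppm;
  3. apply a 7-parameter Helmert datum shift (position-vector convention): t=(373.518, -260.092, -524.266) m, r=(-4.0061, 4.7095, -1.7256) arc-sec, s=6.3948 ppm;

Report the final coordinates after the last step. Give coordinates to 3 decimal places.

start: φ=-67.326295°, λ=-32.310812°, h=1059.075 m
→ ECEF (a=6378137.000, f=1/298.257223563): X=2084256.5766, Y=-1318162.8712, Z=-5863513.7213
→ Helmert 7p (PV): X=2083979.7416, Y=-1318462.8685, Z=-5863637.5054
→ Helmert 7p (PV): X=2084221.6748, Y=-1318862.7114, Z=-5864221.2430

X=2084221.675 m, Y=-1318862.711 m, Z=-5864221.243 m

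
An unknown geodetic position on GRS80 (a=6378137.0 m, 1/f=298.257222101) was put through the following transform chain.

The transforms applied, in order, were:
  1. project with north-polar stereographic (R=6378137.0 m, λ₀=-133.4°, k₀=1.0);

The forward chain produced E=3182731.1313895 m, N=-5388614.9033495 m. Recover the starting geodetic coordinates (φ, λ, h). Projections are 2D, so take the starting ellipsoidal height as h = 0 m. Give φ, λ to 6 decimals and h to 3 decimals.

start: E=3182731.1314, N=-5388614.9033 m
→ stereo⁻¹: φ=37.73397700°, λ=-102.83220500°

φ=37.733977°, λ=-102.832205°, h=0.000 m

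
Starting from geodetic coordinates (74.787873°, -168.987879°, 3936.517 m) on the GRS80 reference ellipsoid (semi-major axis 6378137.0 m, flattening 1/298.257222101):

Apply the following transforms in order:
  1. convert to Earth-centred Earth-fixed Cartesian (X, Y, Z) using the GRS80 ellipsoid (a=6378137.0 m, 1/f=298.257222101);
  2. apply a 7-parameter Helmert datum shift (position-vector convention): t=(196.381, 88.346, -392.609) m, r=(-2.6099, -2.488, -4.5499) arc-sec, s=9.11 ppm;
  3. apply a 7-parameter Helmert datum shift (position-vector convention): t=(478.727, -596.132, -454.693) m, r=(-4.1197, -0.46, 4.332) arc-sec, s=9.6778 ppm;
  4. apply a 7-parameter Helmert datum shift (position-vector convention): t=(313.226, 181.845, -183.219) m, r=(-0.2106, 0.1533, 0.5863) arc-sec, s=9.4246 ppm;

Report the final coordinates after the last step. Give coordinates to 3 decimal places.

start: φ=74.787873°, λ=-168.987879°, h=3936.517 m
→ ECEF (a=6378137.000, f=1/298.257222101): X=-1648923.2381, Y=-320880.2358, Z=6136393.8736
→ Helmert 7p (PV): X=-1648822.9759, Y=-320680.7944, Z=6136041.3376
→ Helmert 7p (PV): X=-1648367.1552, Y=-321192.1035, Z=6135648.7558
→ Helmert 7p (PV): X=-1648063.9912, Y=-321011.7064, Z=6135524.9159

X=-1648063.991 m, Y=-321011.706 m, Z=6135524.916 m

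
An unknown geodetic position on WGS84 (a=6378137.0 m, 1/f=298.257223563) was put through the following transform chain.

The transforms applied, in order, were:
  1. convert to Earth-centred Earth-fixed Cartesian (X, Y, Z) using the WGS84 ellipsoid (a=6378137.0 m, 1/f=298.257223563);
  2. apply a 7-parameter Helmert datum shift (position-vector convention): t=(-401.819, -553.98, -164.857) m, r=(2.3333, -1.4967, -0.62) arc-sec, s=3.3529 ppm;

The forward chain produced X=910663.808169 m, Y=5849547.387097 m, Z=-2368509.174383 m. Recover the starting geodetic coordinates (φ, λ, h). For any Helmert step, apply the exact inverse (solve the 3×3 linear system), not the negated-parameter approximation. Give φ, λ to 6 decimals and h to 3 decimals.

start: X=910663.8082, Y=5849547.3871, Z=-2368509.1744 m
→ Helmert⁻¹: X=911027.8024, Y=5850057.6989, Z=-2368409.1640
→ geod (Bowring, a=6378137.000): φ=-21.93592600°, λ=81.14844300°, h=1541.9720 m

φ=-21.935926°, λ=81.148443°, h=1541.972 m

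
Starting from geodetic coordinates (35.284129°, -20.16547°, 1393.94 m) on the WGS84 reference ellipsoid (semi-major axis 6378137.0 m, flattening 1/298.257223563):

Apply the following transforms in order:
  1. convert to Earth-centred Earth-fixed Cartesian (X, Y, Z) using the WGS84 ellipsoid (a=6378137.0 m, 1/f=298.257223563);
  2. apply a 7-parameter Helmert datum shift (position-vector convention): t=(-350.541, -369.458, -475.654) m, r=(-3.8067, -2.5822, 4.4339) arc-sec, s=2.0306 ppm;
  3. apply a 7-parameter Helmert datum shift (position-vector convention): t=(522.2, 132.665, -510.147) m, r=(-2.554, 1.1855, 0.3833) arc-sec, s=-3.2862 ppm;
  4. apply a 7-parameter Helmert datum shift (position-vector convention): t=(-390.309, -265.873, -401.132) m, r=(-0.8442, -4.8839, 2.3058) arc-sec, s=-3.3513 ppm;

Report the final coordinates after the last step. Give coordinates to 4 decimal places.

start: φ=35.284129°, λ=-20.165470°, h=1393.940 m
→ ECEF (a=6378137.000, f=1/298.257223563): X=4893842.6690, Y=-1797235.6616, Z=3664448.6105
→ Helmert 7p (PV): X=4893494.8244, Y=-1797435.9410, Z=3664074.8318
→ Helmert 7p (PV): X=4894025.3426, Y=-1797242.9068, Z=3663546.7748
→ Helmert 7p (PV): X=4893551.9787, Y=-1797433.0533, Z=3663256.6003

X=4893551.9787 m, Y=-1797433.0533 m, Z=3663256.6003 m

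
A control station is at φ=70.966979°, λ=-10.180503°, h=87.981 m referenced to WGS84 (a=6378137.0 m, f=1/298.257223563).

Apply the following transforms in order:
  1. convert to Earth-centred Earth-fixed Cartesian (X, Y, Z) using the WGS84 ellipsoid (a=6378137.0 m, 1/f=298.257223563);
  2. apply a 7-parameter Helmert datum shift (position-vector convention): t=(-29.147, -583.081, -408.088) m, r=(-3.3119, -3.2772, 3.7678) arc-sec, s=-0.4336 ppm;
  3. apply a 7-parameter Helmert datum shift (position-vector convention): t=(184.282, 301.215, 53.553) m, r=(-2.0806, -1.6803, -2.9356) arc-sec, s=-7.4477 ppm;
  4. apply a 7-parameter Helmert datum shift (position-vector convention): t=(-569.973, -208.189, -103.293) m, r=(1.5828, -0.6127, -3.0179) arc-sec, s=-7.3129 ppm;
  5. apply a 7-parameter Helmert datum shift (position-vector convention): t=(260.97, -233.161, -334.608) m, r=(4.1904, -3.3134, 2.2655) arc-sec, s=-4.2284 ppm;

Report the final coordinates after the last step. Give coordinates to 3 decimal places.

start: φ=70.966979°, λ=-10.180503°, h=87.981 m
→ ECEF (a=6378137.000, f=1/298.257223563): X=2053425.3589, Y=-368748.2068, Z=6007164.4467
→ Helmert 7p (PV): X=2053306.6137, Y=-369197.1641, Z=6006792.3003
→ Helmert 7p (PV): X=2053421.4159, Y=-368861.8320, Z=6006821.5674
→ Helmert 7p (PV): X=2052813.1868, Y=-369143.4611, Z=6006677.6161
→ Helmert 7p (PV): X=2052973.0414, Y=-369474.5433, Z=6006343.0860

X=2052973.041 m, Y=-369474.543 m, Z=6006343.086 m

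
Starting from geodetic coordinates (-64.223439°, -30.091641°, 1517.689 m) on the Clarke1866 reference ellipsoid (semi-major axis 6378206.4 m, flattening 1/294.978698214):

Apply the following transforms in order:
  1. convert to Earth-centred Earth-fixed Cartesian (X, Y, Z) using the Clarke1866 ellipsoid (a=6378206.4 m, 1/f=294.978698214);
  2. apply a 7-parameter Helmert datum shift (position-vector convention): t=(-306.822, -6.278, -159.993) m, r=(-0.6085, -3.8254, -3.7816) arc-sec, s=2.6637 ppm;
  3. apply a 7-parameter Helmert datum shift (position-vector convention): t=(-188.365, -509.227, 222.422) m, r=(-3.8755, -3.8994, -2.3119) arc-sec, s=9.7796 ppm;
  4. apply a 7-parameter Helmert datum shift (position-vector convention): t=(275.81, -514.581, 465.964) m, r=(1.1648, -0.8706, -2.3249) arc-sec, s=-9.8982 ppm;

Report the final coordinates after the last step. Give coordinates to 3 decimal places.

X=2406977.748 m, Y=-1396049.418 m, Z=-5721128.325 m

start: φ=-64.223439°, λ=-30.091641°, h=1517.689 m
→ ECEF (a=6378206.400, f=1/294.978698214): X=2407009.4961, Y=-1394825.4767, Z=-5721764.8952
→ Helmert 7p (PV): X=2406789.6297, Y=-1394896.4794, Z=-5721891.3737
→ Helmert 7p (PV): X=2406717.3399, Y=-1395553.8339, Z=-5721653.2003
→ Helmert 7p (PV): X=2406977.7476, Y=-1396049.4178, Z=-5721128.3248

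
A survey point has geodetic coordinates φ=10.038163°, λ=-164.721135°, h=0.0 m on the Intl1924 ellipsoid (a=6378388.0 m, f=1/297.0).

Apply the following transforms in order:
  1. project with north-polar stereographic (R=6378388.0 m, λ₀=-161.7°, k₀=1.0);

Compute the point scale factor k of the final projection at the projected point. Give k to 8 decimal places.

1.70313637

start: φ=10.038163°, λ=-164.721135°, h=0.000 m
→ into stereo (λ₀=-161.7°): φ=10.03816300°, λ−λ₀=-3.02113500°
scale k = 1.70313637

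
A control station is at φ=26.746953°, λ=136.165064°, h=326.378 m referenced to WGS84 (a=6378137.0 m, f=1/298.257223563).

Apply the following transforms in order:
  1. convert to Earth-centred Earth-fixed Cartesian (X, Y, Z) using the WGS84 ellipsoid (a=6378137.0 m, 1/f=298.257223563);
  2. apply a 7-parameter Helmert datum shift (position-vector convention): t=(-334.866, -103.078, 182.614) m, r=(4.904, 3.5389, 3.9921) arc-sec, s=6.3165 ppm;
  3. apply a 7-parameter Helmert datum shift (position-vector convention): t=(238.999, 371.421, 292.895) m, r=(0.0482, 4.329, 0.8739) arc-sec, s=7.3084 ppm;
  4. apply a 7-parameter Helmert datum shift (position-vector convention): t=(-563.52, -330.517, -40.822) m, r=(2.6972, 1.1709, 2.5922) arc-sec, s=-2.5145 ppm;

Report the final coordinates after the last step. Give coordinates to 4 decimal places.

X=-4112242.6166 m, Y=3947348.2458 m, Z=2854145.3720 m

start: φ=26.746953°, λ=136.165064°, h=326.378 m
→ ECEF (a=6378137.000, f=1/298.257223563): X=-4111519.8559, Y=3947621.0599, Z=2853352.3988
→ Helmert 7p (PV): X=-4111908.1405, Y=3947395.5015, Z=2853717.4344
→ Helmert 7p (PV): X=-4111656.0243, Y=3947777.6834, Z=2854118.4076
→ Helmert 7p (PV): X=-4112242.6166, Y=3947348.2458, Z=2854145.3720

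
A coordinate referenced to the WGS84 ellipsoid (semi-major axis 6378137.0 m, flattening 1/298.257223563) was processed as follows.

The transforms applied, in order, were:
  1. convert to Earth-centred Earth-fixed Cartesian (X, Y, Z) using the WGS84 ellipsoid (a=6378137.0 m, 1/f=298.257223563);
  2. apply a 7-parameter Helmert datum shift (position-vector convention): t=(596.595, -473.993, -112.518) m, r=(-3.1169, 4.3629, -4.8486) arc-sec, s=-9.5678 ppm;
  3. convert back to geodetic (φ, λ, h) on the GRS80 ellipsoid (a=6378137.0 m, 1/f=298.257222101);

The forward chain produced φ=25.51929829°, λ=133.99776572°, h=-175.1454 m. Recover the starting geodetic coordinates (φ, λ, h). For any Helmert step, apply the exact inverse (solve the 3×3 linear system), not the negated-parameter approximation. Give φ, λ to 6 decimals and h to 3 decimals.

start: φ=25.519298°, λ=133.997766°, h=-175.145 m
→ ECEF (a=6378137.000, f=1/298.257222101): X=-4000590.3017, Y=4143055.8360, Z=2731024.5521
→ Helmert⁻¹: X=-4001380.3469, Y=4143434.1440, Z=2731141.1765
→ geod (Bowring, a=6378137.000): φ=25.51705600°, λ=134.00080500°, h=615.9520 m

φ=25.517056°, λ=134.000805°, h=615.952 m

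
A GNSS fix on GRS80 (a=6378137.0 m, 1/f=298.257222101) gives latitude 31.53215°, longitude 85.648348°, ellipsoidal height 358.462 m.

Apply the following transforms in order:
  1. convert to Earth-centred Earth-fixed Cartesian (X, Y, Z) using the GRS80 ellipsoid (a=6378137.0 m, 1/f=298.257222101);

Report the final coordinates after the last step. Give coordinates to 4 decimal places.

X=412901.4823 m, Y=5425986.5723 m, Z=3316513.4024 m

start: φ=31.532150°, λ=85.648348°, h=358.462 m
→ ECEF (a=6378137.000, f=1/298.257222101): X=412901.4823, Y=5425986.5723, Z=3316513.4024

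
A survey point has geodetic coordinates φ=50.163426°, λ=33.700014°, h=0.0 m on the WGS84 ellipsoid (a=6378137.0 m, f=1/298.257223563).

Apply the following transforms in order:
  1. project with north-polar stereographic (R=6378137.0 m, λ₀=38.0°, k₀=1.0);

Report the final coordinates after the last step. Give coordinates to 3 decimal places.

start: φ=50.163426°, λ=33.700014°, h=0.000 m
→ stereo (R=6378137.0, λ₀=38.0°): E=-346573.9554, N=-4609301.0659

E=-346573.955 m, N=-4609301.066 m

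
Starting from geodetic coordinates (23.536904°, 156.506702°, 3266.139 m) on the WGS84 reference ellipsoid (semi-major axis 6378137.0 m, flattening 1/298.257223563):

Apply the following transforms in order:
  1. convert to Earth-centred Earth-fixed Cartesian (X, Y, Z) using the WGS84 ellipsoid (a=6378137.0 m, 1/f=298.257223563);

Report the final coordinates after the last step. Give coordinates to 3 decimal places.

X=-5368388.377 m, Y=2333495.065 m, Z=2532648.044 m

start: φ=23.536904°, λ=156.506702°, h=3266.139 m
→ ECEF (a=6378137.000, f=1/298.257223563): X=-5368388.3766, Y=2333495.0652, Z=2532648.0439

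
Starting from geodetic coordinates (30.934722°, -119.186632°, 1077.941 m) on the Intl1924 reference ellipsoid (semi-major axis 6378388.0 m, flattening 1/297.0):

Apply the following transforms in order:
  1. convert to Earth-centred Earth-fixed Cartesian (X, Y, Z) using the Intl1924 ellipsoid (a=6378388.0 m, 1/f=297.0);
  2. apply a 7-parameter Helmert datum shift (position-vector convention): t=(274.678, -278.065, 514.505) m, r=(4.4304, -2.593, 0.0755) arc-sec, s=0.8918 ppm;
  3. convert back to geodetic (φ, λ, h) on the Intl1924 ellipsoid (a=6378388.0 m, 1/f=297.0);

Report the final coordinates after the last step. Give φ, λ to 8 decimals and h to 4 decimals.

φ=30.93676682°, λ=-119.18270100°, h=1440.9906 m

start: φ=30.934722°, λ=-119.186632°, h=1077.941 m
→ ECEF (a=6378388.000, f=1/297.0): X=-2670831.1888, Y=-4781508.9981, Z=3260289.5887
→ Helmert 7p (PV): X=-2670598.1283, Y=-4781862.3333, Z=3260670.7225
→ geod (Bowring, a=6378388.000): φ=30.93676682°, λ=-119.18270100°, h=1440.9906 m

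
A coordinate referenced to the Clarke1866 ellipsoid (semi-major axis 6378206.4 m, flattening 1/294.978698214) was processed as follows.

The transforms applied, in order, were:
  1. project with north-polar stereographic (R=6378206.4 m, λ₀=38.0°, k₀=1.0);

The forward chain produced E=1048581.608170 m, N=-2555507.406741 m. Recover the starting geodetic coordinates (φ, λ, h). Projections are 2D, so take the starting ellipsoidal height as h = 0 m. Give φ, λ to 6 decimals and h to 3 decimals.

start: E=1048581.6082, N=-2555507.4067 m
→ stereo⁻¹: φ=65.56364100°, λ=60.30943500°

φ=65.563641°, λ=60.309435°, h=0.000 m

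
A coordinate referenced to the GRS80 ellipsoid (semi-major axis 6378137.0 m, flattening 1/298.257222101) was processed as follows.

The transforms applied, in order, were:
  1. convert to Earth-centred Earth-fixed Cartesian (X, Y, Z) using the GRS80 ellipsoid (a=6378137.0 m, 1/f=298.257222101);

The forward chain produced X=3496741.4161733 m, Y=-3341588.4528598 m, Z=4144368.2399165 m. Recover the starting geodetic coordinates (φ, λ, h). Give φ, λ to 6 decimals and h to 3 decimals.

start: X=3496741.4162, Y=-3341588.4529, Z=4144368.2399 m
→ geod (Bowring, a=6378137.000): φ=40.78229700°, λ=-43.70025500°, h=338.6810 m

φ=40.782297°, λ=-43.700255°, h=338.681 m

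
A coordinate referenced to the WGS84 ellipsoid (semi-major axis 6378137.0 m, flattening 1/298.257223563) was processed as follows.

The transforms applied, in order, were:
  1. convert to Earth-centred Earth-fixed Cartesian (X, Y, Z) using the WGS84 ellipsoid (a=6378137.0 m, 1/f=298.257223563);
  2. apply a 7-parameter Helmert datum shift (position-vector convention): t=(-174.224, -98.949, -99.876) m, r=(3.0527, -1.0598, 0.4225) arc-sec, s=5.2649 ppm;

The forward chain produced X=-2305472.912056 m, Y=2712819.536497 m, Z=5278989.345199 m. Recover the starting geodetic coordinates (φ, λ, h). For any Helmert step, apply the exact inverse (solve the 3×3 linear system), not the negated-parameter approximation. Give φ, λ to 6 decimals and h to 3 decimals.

start: X=-2305472.9121, Y=2712819.5365, Z=5278989.3452 m
→ Helmert⁻¹: X=-2305253.8699, Y=2712987.0535, Z=5279033.1200
→ geod (Bowring, a=6378137.000): φ=56.18274600°, λ=130.35490900°, h=3899.2760 m

φ=56.182746°, λ=130.354909°, h=3899.276 m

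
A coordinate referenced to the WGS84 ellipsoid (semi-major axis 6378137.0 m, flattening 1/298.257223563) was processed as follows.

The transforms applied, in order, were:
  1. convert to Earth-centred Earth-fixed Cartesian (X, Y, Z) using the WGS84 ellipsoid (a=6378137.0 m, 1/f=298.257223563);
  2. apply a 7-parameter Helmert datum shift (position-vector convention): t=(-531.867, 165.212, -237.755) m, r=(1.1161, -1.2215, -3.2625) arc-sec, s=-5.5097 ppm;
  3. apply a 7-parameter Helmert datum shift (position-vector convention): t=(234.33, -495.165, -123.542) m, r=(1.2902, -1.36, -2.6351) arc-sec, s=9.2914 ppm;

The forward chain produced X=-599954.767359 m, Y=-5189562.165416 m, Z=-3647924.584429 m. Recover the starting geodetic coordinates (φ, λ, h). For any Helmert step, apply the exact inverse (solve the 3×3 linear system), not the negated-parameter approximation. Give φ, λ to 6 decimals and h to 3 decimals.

start: X=-599954.7674, Y=-5189562.1654, Z=-3647924.5844 m
→ Helmert⁻¹: X=-600141.2802, Y=-5189049.2710, Z=-3647730.7347
→ Helmert⁻¹: X=-599552.2383, Y=-5189272.2938, Z=-3647481.4467
→ geod (Bowring, a=6378137.000): φ=-35.10528800°, λ=-96.59055300°, h=91.0080 m

φ=-35.105288°, λ=-96.590553°, h=91.008 m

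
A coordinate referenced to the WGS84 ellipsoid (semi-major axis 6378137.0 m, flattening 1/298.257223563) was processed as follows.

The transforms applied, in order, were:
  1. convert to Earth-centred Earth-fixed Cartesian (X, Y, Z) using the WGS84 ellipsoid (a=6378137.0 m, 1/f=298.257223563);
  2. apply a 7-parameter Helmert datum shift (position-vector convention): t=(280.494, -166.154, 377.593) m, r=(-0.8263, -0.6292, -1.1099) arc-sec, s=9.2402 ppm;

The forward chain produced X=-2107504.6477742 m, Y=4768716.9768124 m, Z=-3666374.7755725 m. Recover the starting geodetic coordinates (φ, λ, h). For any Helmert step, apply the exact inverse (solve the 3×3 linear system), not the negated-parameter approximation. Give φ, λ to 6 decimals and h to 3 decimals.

φ=-35.298170°, λ=113.845169°, h=3077.048 m

start: X=-2107504.6478, Y=4768716.9768, Z=-3666374.7756 m
→ Helmert⁻¹: X=-2107802.5115, Y=4768842.4126, Z=-3666692.9536
→ geod (Bowring, a=6378137.000): φ=-35.29817000°, λ=113.84516900°, h=3077.0480 m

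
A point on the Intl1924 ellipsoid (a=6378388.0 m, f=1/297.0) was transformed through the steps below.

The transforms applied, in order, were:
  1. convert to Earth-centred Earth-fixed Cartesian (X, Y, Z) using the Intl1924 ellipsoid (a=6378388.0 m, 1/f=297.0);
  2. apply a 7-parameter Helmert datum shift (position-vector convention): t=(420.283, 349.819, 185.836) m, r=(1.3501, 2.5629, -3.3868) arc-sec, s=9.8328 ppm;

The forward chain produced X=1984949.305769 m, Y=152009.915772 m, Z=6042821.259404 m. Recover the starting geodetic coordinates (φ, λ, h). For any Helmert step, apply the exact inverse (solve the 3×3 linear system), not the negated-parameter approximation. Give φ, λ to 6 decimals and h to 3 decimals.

φ=71.884370°, λ=4.372359°, h=2914.058 m

start: X=1984949.3058, Y=152009.9158, Z=6042821.2594 m
→ Helmert⁻¹: X=1984431.9371, Y=151730.7409, Z=6042599.6720
→ geod (Bowring, a=6378388.000): φ=71.88437000°, λ=4.37235900°, h=2914.0580 m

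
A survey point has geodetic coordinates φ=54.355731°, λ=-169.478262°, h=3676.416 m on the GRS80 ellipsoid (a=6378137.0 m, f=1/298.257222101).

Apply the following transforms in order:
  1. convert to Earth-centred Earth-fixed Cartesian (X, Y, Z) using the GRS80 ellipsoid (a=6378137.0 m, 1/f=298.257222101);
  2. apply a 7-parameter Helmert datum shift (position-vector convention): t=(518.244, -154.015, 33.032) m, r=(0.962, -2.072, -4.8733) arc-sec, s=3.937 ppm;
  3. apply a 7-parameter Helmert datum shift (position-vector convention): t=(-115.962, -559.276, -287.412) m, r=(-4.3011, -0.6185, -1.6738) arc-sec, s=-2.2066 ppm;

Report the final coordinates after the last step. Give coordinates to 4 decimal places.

X=-3664273.6437 m, Y=-681142.6500 m, Z=5162623.4923 m

start: φ=54.355731°, λ=-169.478262°, h=3676.416 m
→ ECEF (a=6378137.000, f=1/298.257222101): X=-3664580.6340, Y=-680628.0757, Z=5162905.7175
→ Helmert 7p (PV): X=-3664144.7617, Y=-680722.2684, Z=5162919.0893
→ Helmert 7p (PV): X=-3664273.6437, Y=-681142.6500, Z=5162623.4923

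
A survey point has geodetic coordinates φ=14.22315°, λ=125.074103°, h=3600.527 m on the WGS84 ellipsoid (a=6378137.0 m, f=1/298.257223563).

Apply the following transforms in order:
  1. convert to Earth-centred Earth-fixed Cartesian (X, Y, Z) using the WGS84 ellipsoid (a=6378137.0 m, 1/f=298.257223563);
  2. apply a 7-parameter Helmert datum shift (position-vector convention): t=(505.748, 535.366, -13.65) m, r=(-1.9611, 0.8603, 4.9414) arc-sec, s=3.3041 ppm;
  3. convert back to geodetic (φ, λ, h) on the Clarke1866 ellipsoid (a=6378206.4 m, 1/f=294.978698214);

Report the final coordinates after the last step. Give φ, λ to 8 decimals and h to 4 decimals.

φ=14.22341302°, λ=125.06866608°, h=3706.1497 m

start: φ=14.223150°, λ=125.074103°, h=3600.527 m
→ ECEF (a=6378137.000, f=1/298.257223563): X=-3555477.4643, Y=5063796.3485, Z=1557810.7892
→ Helmert 7p (PV): X=-3555098.2782, Y=5064278.0797, Z=1557768.9707
→ geod (Bowring, a=6378206.400): φ=14.22341302°, λ=125.06866608°, h=3706.1497 m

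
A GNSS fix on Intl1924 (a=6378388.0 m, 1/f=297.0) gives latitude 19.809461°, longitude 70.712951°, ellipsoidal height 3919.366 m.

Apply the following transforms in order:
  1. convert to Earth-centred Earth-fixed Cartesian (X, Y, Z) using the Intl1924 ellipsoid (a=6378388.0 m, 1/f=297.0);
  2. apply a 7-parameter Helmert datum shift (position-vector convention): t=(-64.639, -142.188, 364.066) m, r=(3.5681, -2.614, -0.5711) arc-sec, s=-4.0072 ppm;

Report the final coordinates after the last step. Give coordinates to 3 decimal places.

start: φ=19.809461°, λ=70.712951°, h=3919.366 m
→ ECEF (a=6378388.000, f=1/297.0): X=1984102.2763, Y=5669814.8538, Z=2149218.7385
→ Helmert 7p (PV): X=1984018.1480, Y=5669607.2738, Z=2149697.4163

X=1984018.148 m, Y=5669607.274 m, Z=2149697.416 m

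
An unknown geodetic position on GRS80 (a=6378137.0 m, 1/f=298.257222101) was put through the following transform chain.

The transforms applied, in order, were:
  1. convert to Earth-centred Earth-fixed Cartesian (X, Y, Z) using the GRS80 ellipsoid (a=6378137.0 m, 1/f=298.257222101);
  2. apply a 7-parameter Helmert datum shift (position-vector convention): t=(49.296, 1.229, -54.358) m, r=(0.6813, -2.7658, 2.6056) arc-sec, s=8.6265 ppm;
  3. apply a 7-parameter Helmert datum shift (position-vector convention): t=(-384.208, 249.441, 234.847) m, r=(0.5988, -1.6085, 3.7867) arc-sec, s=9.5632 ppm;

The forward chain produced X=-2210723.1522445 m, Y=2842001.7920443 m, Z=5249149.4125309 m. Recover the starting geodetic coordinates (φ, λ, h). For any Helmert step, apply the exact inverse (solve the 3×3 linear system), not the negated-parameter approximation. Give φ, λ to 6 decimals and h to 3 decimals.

start: X=-2210723.1522, Y=2842001.7920, Z=5249149.4125 m
→ Helmert⁻¹: X=-2210224.7040, Y=2841780.9892, Z=5248873.3556
→ Helmert⁻¹: X=-2210148.6523, Y=2841800.5023, Z=5248902.6833
→ geod (Bowring, a=6378137.000): φ=55.73407600°, λ=127.87321700°, h=1299.3580 m

φ=55.734076°, λ=127.873217°, h=1299.358 m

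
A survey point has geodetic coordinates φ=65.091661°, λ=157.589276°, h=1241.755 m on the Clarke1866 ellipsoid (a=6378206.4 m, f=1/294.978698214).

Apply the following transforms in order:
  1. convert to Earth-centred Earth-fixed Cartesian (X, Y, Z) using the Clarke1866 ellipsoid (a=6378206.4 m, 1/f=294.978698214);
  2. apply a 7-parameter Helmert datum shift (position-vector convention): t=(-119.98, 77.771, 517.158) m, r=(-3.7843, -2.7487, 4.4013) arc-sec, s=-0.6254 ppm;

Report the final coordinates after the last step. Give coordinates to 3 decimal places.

start: φ=65.091661°, λ=157.589276°, h=1241.755 m
→ ECEF (a=6378206.400, f=1/294.978698214): X=-2490838.3614, Y=1027194.9393, Z=5762956.4893
→ Helmert 7p (PV): X=-2491055.4996, Y=1027324.6499, Z=5763418.0044

X=-2491055.500 m, Y=1027324.650 m, Z=5763418.004 m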